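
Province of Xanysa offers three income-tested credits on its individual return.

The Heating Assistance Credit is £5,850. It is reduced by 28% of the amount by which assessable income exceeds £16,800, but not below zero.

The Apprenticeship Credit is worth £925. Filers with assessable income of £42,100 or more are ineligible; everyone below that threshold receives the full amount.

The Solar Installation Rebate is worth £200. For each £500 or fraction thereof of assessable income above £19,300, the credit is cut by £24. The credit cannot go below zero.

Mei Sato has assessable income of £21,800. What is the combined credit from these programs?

Heating Assistance Credit: 28% of the £5,000 excess over £16,800 is £1,400; credit = £5,850 − £1,400 = £4,450.
Apprenticeship Credit: £21,800 is below the £42,100 cutoff, so the full £925 applies.
Solar Installation Rebate: income exceeds £19,300 by £2,500, which is 5 full-or-partial £500 increments; reduction = 5 × £24 = £120, leaving £80.
Total: £4,450 + £925 + £80 = £5,455.

£5,455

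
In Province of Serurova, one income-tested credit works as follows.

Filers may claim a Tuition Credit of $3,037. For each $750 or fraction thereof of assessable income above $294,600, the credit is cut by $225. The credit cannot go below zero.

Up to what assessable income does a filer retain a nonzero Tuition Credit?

$304,350

After 13 increments the reduction is 13 × $225 = $2,925, leaving $112; one more increment wipes it out. Increment 13 ends at excess 13 × $750 = $9,750, so the highest qualifying income is $294,600 + $9,750 = $304,350.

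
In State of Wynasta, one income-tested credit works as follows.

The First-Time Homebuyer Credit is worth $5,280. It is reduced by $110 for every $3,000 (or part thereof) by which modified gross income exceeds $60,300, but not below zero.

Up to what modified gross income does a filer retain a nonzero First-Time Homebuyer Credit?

After 47 increments the reduction is 47 × $110 = $5,170, leaving $110; one more increment wipes it out. Increment 47 ends at excess 47 × $3,000 = $141,000, so the highest qualifying income is $60,300 + $141,000 = $201,300.

$201,300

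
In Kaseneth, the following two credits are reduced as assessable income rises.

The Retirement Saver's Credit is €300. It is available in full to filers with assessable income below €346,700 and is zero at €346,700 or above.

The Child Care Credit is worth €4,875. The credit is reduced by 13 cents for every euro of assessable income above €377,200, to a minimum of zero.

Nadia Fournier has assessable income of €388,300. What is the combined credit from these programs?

€3,432

Retirement Saver's Credit: €388,300 meets or exceeds the €346,700 cutoff, so the credit is €0.
Child Care Credit: 13% of the €11,100 excess over €377,200 is €1,443; credit = €4,875 − €1,443 = €3,432.
Total: €0 + €3,432 = €3,432.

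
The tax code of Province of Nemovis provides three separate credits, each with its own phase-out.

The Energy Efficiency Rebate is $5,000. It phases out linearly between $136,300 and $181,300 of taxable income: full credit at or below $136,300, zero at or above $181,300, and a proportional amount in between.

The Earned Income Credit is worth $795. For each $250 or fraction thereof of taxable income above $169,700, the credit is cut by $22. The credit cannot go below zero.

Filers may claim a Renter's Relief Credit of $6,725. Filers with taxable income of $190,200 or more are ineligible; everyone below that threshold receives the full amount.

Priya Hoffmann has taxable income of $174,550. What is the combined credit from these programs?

$7,830

Energy Efficiency Rebate: $174,550 is $38,250 into a $45,000 phase-out range, leaving 6,750/45,000 of the credit: $5,000 × 6,750/45,000 = $750.
Earned Income Credit: income exceeds $169,700 by $4,850, which is 20 full-or-partial $250 increments; reduction = 20 × $22 = $440, leaving $355.
Renter's Relief Credit: $174,550 is below the $190,200 cutoff, so the full $6,725 applies.
Total: $750 + $355 + $6,725 = $7,830.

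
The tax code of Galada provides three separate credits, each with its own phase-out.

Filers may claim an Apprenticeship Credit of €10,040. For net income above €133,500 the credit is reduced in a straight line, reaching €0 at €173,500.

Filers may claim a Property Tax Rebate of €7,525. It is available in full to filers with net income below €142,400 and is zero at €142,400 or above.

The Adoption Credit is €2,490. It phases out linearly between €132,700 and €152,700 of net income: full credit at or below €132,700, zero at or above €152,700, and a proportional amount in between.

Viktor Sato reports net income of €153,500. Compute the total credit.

€5,020

Apprenticeship Credit: €153,500 is €20,000 into a €40,000 phase-out range, leaving 20,000/40,000 of the credit: €10,040 × 20,000/40,000 = €5,020.
Property Tax Rebate: €153,500 meets or exceeds the €142,400 cutoff, so the credit is €0.
Adoption Credit: €153,500 is at or above €152,700, so the credit is €0.
Total: €5,020 + €0 + €0 = €5,020.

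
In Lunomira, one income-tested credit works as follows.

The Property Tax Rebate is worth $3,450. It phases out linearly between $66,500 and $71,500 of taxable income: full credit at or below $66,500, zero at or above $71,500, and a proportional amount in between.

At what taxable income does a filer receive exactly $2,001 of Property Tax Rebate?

$68,600

$2,001 is 2,001/3,450 of the full $3,450, so 1,449/3,450 of the $5,000 range has been used: income = $66,500 + $5,000 × 1,449/3,450 = $68,600.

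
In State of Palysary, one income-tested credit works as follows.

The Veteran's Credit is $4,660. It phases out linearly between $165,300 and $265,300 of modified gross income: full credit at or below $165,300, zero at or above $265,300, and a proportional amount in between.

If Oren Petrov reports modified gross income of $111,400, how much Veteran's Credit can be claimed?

Veteran's Credit: $111,400 is at or below the $165,300 threshold, so the full $4,660 applies.

$4,660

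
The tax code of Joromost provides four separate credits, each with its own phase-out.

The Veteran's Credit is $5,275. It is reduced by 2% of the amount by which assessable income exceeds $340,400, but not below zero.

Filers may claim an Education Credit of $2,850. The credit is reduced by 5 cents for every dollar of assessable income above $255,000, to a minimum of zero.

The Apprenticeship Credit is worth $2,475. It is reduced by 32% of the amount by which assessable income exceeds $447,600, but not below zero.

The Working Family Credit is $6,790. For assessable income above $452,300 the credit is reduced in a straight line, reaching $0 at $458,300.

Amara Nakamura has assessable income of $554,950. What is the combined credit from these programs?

$984

Veteran's Credit: 2% of the $214,550 excess over $340,400 is $4,291; credit = $5,275 − $4,291 = $984.
Education Credit: 5% of the $299,950 excess over $255,000 is $14,997.50 ≥ base, so the credit is $0.
Apprenticeship Credit: 32% of the $107,350 excess over $447,600 is $34,352 ≥ base, so the credit is $0.
Working Family Credit: $554,950 is at or above $458,300, so the credit is $0.
Total: $984 + $0 + $0 + $0 = $984.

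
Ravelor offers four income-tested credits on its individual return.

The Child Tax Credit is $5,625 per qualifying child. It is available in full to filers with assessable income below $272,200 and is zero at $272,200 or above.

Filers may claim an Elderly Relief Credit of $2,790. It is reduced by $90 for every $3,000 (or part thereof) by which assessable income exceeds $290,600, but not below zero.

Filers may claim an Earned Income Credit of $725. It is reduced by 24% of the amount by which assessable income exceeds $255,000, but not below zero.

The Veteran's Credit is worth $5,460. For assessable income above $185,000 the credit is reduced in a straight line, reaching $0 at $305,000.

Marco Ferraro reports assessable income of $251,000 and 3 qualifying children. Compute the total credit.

$22,847

Child Tax Credit: base = 3 × $5,625 = $16,875. $251,000 is below the $272,200 cutoff, so the full $16,875 applies.
Elderly Relief Credit: $251,000 is at or below the $290,600 threshold, so the full $2,790 applies.
Earned Income Credit: $251,000 is at or below the $255,000 threshold, so the full $725 applies.
Veteran's Credit: $251,000 is $66,000 into a $120,000 phase-out range, leaving 54,000/120,000 of the credit: $5,460 × 54,000/120,000 = $2,457.
Total: $16,875 + $2,790 + $725 + $2,457 = $22,847.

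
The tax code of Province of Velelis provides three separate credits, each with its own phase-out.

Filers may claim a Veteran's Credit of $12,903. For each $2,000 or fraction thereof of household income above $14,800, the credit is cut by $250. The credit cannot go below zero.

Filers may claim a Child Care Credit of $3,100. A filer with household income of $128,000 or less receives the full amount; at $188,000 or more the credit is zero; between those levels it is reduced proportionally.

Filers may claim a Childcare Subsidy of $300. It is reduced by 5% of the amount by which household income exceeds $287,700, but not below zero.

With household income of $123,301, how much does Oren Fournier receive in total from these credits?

Veteran's Credit: income exceeds $14,800 by $108,501 → 55 increments × $250 = $13,750 ≥ base, so the credit is $0.
Child Care Credit: $123,301 is at or below the $128,000 threshold, so the full $3,100 applies.
Childcare Subsidy: $123,301 is at or below the $287,700 threshold, so the full $300 applies.
Total: $0 + $3,100 + $300 = $3,400.

$3,400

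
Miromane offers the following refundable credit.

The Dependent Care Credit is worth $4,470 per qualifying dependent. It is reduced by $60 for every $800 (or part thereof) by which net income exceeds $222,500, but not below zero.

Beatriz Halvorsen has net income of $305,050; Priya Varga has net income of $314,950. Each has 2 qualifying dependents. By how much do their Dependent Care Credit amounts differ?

$720

Beatriz ($305,050): Dependent Care Credit: base = 2 × $4,470 = $8,940. income exceeds $222,500 by $82,550, which is 104 full-or-partial $800 increments; reduction = 104 × $60 = $6,240, leaving $2,700.
Priya ($314,950): Dependent Care Credit: base = 2 × $4,470 = $8,940. income exceeds $222,500 by $92,450, which is 116 full-or-partial $800 increments; reduction = 116 × $60 = $6,960, leaving $1,980.
Difference: |$2,700 − $1,980| = $720.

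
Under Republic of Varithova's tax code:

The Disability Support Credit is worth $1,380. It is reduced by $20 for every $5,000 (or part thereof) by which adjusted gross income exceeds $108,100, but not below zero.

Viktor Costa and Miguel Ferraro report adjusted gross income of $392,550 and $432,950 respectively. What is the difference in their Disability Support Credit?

$160

Viktor ($392,550): Disability Support Credit: income exceeds $108,100 by $284,450, which is 57 full-or-partial $5,000 increments; reduction = 57 × $20 = $1,140, leaving $240.
Miguel ($432,950): Disability Support Credit: income exceeds $108,100 by $324,850, which is 65 full-or-partial $5,000 increments; reduction = 65 × $20 = $1,300, leaving $80.
Difference: |$240 − $80| = $160.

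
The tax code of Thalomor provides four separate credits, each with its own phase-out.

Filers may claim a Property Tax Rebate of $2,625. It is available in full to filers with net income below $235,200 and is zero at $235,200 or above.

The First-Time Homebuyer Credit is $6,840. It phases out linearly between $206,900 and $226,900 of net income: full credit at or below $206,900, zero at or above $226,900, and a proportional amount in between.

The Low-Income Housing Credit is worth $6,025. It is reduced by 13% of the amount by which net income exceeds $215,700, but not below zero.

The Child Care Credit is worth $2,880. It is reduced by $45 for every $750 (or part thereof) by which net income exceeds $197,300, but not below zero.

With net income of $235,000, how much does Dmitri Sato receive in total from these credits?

$6,726

Property Tax Rebate: $235,000 is below the $235,200 cutoff, so the full $2,625 applies.
First-Time Homebuyer Credit: $235,000 is at or above $226,900, so the credit is $0.
Low-Income Housing Credit: 13% of the $19,300 excess over $215,700 is $2,509; credit = $6,025 − $2,509 = $3,516.
Child Care Credit: income exceeds $197,300 by $37,700, which is 51 full-or-partial $750 increments; reduction = 51 × $45 = $2,295, leaving $585.
Total: $2,625 + $0 + $3,516 + $585 = $6,726.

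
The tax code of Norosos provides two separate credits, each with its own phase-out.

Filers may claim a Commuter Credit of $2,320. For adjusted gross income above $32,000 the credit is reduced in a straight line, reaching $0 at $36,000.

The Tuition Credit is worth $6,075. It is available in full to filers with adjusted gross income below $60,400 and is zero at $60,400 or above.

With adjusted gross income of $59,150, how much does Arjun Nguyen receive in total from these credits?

$6,075

Commuter Credit: $59,150 is at or above $36,000, so the credit is $0.
Tuition Credit: $59,150 is below the $60,400 cutoff, so the full $6,075 applies.
Total: $0 + $6,075 = $6,075.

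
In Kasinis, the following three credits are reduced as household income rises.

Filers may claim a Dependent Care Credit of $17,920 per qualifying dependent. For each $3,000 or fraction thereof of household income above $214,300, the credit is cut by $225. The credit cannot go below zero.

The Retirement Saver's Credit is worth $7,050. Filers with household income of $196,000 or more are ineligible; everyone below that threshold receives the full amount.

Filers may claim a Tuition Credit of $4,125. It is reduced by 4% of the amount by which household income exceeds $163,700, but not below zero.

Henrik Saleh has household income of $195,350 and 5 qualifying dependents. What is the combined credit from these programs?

Dependent Care Credit: base = 5 × $17,920 = $89,600. $195,350 is at or below the $214,300 threshold, so the full $89,600 applies.
Retirement Saver's Credit: $195,350 is below the $196,000 cutoff, so the full $7,050 applies.
Tuition Credit: 4% of the $31,650 excess over $163,700 is $1,266; credit = $4,125 − $1,266 = $2,859.
Total: $89,600 + $7,050 + $2,859 = $99,509.

$99,509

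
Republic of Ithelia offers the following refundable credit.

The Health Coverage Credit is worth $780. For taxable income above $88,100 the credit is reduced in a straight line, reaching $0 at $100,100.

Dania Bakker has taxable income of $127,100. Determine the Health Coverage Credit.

$0

Health Coverage Credit: $127,100 is at or above $100,100, so the credit is $0.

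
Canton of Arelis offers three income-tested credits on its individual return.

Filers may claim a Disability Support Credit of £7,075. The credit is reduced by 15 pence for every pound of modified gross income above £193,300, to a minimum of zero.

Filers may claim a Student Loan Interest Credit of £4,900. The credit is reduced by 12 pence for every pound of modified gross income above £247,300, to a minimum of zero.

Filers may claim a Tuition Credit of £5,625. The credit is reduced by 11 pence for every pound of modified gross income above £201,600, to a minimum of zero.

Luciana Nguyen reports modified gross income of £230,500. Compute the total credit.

£8,841

Disability Support Credit: 15% of the £37,200 excess over £193,300 is £5,580; credit = £7,075 − £5,580 = £1,495.
Student Loan Interest Credit: £230,500 is at or below the £247,300 threshold, so the full £4,900 applies.
Tuition Credit: 11% of the £28,900 excess over £201,600 is £3,179; credit = £5,625 − £3,179 = £2,446.
Total: £1,495 + £4,900 + £2,446 = £8,841.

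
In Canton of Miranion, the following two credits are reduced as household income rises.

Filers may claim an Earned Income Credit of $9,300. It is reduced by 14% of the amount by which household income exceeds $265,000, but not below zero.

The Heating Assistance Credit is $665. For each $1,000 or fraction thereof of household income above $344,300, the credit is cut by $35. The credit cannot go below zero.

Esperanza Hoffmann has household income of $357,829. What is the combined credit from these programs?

$175

Earned Income Credit: 14% of the $92,829 excess over $265,000 is $12,996.06 ≥ base, so the credit is $0.
Heating Assistance Credit: income exceeds $344,300 by $13,529, which is 14 full-or-partial $1,000 increments; reduction = 14 × $35 = $490, leaving $175.
Total: $0 + $175 = $175.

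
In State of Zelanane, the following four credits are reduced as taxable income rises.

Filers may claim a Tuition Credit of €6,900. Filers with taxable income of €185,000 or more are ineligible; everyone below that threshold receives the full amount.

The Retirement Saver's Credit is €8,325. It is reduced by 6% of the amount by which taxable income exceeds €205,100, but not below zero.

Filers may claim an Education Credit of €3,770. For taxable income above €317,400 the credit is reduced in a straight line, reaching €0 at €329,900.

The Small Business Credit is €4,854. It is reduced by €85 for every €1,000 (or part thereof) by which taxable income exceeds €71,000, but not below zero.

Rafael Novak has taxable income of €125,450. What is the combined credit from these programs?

Tuition Credit: €125,450 is below the €185,000 cutoff, so the full €6,900 applies.
Retirement Saver's Credit: €125,450 is at or below the €205,100 threshold, so the full €8,325 applies.
Education Credit: €125,450 is at or below the €317,400 threshold, so the full €3,770 applies.
Small Business Credit: income exceeds €71,000 by €54,450, which is 55 full-or-partial €1,000 increments; reduction = 55 × €85 = €4,675, leaving €179.
Total: €6,900 + €8,325 + €3,770 + €179 = €19,174.

€19,174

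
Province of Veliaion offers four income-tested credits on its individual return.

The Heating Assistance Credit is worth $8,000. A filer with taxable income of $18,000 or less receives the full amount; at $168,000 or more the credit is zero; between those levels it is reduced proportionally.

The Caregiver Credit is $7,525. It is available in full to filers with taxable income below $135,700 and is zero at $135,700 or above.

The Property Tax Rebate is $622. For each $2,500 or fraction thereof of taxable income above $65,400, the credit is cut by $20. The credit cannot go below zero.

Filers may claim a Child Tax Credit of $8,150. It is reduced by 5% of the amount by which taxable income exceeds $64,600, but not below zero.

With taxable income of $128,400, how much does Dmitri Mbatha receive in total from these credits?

Heating Assistance Credit: $128,400 is $110,400 into a $150,000 phase-out range, leaving 39,600/150,000 of the credit: $8,000 × 39,600/150,000 = $2,112.
Caregiver Credit: $128,400 is below the $135,700 cutoff, so the full $7,525 applies.
Property Tax Rebate: income exceeds $65,400 by $63,000, which is 26 full-or-partial $2,500 increments; reduction = 26 × $20 = $520, leaving $102.
Child Tax Credit: 5% of the $63,800 excess over $64,600 is $3,190; credit = $8,150 − $3,190 = $4,960.
Total: $2,112 + $7,525 + $102 + $4,960 = $14,699.

$14,699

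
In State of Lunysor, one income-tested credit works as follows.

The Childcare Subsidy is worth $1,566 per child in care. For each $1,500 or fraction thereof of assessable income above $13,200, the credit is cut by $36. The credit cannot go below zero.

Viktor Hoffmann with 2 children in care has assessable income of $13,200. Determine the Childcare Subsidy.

$3,132

Childcare Subsidy: base = 2 × $1,566 = $3,132. $13,200 is at or below the $13,200 threshold, so the full $3,132 applies.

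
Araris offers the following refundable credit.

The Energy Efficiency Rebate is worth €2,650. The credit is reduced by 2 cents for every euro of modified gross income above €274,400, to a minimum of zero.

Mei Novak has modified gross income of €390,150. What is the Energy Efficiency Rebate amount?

€335

Energy Efficiency Rebate: 2% of the €115,750 excess over €274,400 is €2,315; credit = €2,650 − €2,315 = €335.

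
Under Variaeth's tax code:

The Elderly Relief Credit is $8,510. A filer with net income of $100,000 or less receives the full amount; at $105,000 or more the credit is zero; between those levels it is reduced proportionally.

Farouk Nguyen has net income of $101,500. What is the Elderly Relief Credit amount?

Elderly Relief Credit: $101,500 is $1,500 into a $5,000 phase-out range, leaving 3,500/5,000 of the credit: $8,510 × 3,500/5,000 = $5,957.

$5,957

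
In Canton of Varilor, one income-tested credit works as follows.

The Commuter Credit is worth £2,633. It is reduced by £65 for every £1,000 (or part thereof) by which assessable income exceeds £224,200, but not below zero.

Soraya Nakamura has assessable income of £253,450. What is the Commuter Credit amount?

£683

Commuter Credit: income exceeds £224,200 by £29,250, which is 30 full-or-partial £1,000 increments; reduction = 30 × £65 = £1,950, leaving £683.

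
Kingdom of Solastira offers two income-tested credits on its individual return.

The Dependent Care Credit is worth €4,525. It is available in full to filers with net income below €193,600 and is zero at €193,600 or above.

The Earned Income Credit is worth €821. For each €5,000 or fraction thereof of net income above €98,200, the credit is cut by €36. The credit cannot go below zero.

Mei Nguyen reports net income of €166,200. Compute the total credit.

Dependent Care Credit: €166,200 is below the €193,600 cutoff, so the full €4,525 applies.
Earned Income Credit: income exceeds €98,200 by €68,000, which is 14 full-or-partial €5,000 increments; reduction = 14 × €36 = €504, leaving €317.
Total: €4,525 + €317 = €4,842.

€4,842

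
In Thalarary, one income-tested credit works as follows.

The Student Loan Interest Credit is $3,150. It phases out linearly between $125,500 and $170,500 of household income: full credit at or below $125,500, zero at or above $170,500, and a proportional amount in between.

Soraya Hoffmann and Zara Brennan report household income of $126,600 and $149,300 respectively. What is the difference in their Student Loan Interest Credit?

$1,589

Soraya ($126,600): Student Loan Interest Credit: $126,600 is $1,100 into a $45,000 phase-out range, leaving 43,900/45,000 of the credit: $3,150 × 43,900/45,000 = $3,073.
Zara ($149,300): Student Loan Interest Credit: $149,300 is $23,800 into a $45,000 phase-out range, leaving 21,200/45,000 of the credit: $3,150 × 21,200/45,000 = $1,484.
Difference: |$3,073 − $1,484| = $1,589.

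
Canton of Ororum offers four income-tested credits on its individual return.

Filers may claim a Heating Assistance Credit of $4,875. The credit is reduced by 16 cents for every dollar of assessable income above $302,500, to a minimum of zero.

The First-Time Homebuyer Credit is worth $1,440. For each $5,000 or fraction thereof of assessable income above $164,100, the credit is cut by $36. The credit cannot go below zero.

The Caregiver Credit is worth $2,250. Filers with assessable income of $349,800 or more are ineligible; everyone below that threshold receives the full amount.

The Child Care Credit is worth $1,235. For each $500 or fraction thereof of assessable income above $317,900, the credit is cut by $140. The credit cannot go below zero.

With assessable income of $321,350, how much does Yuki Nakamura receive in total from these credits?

Heating Assistance Credit: 16% of the $18,850 excess over $302,500 is $3,016; credit = $4,875 − $3,016 = $1,859.
First-Time Homebuyer Credit: income exceeds $164,100 by $157,250, which is 32 full-or-partial $5,000 increments; reduction = 32 × $36 = $1,152, leaving $288.
Caregiver Credit: $321,350 is below the $349,800 cutoff, so the full $2,250 applies.
Child Care Credit: income exceeds $317,900 by $3,450, which is 7 full-or-partial $500 increments; reduction = 7 × $140 = $980, leaving $255.
Total: $1,859 + $288 + $2,250 + $255 = $4,652.

$4,652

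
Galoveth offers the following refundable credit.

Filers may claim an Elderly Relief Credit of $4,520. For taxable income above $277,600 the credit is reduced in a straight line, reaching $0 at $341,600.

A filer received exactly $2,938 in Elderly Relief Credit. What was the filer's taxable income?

$300,000

$2,938 is 2,938/4,520 of the full $4,520, so 1,582/4,520 of the $64,000 range has been used: income = $277,600 + $64,000 × 1,582/4,520 = $300,000.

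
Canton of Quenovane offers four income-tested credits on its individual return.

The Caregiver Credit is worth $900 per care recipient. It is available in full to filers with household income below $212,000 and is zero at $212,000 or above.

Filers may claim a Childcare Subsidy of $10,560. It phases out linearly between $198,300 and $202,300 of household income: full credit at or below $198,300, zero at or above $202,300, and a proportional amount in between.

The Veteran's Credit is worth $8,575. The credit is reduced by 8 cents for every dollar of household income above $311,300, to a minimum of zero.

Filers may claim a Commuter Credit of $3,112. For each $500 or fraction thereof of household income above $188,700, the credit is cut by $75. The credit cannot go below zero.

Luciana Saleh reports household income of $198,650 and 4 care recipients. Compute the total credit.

Caregiver Credit: base = 4 × $900 = $3,600. $198,650 is below the $212,000 cutoff, so the full $3,600 applies.
Childcare Subsidy: $198,650 is $350 into a $4,000 phase-out range, leaving 3,650/4,000 of the credit: $10,560 × 3,650/4,000 = $9,636.
Veteran's Credit: $198,650 is at or below the $311,300 threshold, so the full $8,575 applies.
Commuter Credit: income exceeds $188,700 by $9,950, which is 20 full-or-partial $500 increments; reduction = 20 × $75 = $1,500, leaving $1,612.
Total: $3,600 + $9,636 + $8,575 + $1,612 = $23,423.

$23,423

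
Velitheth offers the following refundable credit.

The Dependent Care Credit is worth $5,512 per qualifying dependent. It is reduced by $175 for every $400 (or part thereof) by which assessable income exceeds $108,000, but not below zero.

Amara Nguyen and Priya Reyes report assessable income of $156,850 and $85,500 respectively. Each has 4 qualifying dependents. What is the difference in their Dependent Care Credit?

Amara ($156,850): Dependent Care Credit: base = 4 × $5,512 = $22,048. income exceeds $108,000 by $48,850, which is 123 full-or-partial $400 increments; reduction = 123 × $175 = $21,525, leaving $523.
Priya ($85,500): Dependent Care Credit: base = 4 × $5,512 = $22,048. $85,500 is at or below the $108,000 threshold, so the full $22,048 applies.
Difference: |$523 − $22,048| = $21,525.

$21,525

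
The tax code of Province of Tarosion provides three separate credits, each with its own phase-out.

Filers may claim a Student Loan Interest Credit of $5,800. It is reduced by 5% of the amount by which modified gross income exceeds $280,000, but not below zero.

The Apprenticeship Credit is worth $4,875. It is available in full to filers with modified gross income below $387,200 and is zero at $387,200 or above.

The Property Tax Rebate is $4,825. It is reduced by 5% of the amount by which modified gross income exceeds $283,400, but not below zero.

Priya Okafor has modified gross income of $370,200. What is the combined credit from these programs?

Student Loan Interest Credit: 5% of the $90,200 excess over $280,000 is $4,510; credit = $5,800 − $4,510 = $1,290.
Apprenticeship Credit: $370,200 is below the $387,200 cutoff, so the full $4,875 applies.
Property Tax Rebate: 5% of the $86,800 excess over $283,400 is $4,340; credit = $4,825 − $4,340 = $485.
Total: $1,290 + $4,875 + $485 = $6,650.

$6,650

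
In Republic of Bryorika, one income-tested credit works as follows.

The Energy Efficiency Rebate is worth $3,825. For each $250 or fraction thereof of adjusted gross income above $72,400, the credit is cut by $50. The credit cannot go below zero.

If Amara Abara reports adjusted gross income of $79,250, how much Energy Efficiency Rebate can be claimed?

Energy Efficiency Rebate: income exceeds $72,400 by $6,850, which is 28 full-or-partial $250 increments; reduction = 28 × $50 = $1,400, leaving $2,425.

$2,425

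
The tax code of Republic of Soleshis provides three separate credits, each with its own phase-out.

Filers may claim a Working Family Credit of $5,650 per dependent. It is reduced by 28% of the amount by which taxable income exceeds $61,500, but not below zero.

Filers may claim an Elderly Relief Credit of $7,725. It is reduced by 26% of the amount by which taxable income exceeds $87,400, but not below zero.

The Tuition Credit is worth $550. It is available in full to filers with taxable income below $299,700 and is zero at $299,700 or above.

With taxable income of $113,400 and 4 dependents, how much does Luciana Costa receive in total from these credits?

$9,583

Working Family Credit: base = 4 × $5,650 = $22,600. 28% of the $51,900 excess over $61,500 is $14,532; credit = $22,600 − $14,532 = $8,068.
Elderly Relief Credit: 26% of the $26,000 excess over $87,400 is $6,760; credit = $7,725 − $6,760 = $965.
Tuition Credit: $113,400 is below the $299,700 cutoff, so the full $550 applies.
Total: $8,068 + $965 + $550 = $9,583.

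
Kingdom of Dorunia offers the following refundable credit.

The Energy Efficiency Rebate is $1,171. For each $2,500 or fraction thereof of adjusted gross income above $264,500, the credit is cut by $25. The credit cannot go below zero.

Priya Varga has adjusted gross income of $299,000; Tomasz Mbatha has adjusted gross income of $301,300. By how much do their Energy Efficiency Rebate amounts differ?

$25

Priya ($299,000): Energy Efficiency Rebate: income exceeds $264,500 by $34,500, which is 14 full-or-partial $2,500 increments; reduction = 14 × $25 = $350, leaving $821.
Tomasz ($301,300): Energy Efficiency Rebate: income exceeds $264,500 by $36,800, which is 15 full-or-partial $2,500 increments; reduction = 15 × $25 = $375, leaving $796.
Difference: |$821 − $796| = $25.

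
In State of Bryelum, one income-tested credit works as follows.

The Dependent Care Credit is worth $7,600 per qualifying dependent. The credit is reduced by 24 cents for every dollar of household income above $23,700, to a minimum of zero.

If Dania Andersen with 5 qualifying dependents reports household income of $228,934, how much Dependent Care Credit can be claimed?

Dependent Care Credit: base = 5 × $7,600 = $38,000. 24% of the $205,234 excess over $23,700 is $49,256.16 ≥ base, so the credit is $0.

$0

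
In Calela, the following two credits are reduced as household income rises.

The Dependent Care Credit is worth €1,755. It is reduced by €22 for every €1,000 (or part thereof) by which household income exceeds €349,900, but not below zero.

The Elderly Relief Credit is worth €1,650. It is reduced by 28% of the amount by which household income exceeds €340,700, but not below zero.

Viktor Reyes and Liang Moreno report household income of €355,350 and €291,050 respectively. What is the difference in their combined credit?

Viktor (€355,350): Dependent Care Credit: income exceeds €349,900 by €5,450, which is 6 full-or-partial €1,000 increments; reduction = 6 × €22 = €132, leaving €1,623. Elderly Relief Credit: 28% of the €14,650 excess over €340,700 is €4,102 ≥ base, so the credit is €0. total €1,623 + €0 = €1,623
Liang (€291,050): Dependent Care Credit: €291,050 is at or below the €349,900 threshold, so the full €1,755 applies. Elderly Relief Credit: €291,050 is at or below the €340,700 threshold, so the full €1,650 applies. total €1,755 + €1,650 = €3,405
Difference: |€1,623 − €3,405| = €1,782.

€1,782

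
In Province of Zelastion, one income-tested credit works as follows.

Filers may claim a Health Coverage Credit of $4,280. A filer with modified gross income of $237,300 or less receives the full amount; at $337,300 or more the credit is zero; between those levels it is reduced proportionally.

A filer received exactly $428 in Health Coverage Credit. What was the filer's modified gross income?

$428 is 428/4,280 of the full $4,280, so 3,852/4,280 of the $100,000 range has been used: income = $237,300 + $100,000 × 3,852/4,280 = $327,300.

$327,300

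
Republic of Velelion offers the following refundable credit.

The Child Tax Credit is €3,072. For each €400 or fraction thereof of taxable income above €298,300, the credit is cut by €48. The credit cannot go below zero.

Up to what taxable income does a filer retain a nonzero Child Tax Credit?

After 63 increments the reduction is 63 × €48 = €3,024, leaving €48; one more increment wipes it out. Increment 63 ends at excess 63 × €400 = €25,200, so the highest qualifying income is €298,300 + €25,200 = €323,500.

€323,500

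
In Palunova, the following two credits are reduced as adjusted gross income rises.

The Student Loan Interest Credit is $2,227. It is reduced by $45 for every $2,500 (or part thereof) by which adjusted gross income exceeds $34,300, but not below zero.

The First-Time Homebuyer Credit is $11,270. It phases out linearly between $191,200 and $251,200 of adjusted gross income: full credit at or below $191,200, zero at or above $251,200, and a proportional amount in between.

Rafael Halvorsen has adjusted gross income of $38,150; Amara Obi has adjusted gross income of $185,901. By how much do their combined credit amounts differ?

$2,137

Rafael ($38,150): Student Loan Interest Credit: income exceeds $34,300 by $3,850, which is 2 full-or-partial $2,500 increments; reduction = 2 × $45 = $90, leaving $2,137. First-Time Homebuyer Credit: $38,150 is at or below the $191,200 threshold, so the full $11,270 applies. total $2,137 + $11,270 = $13,407
Amara ($185,901): Student Loan Interest Credit: income exceeds $34,300 by $151,601 → 61 increments × $45 = $2,745 ≥ base, so the credit is $0. First-Time Homebuyer Credit: $185,901 is at or below the $191,200 threshold, so the full $11,270 applies. total $0 + $11,270 = $11,270
Difference: |$13,407 − $11,270| = $2,137.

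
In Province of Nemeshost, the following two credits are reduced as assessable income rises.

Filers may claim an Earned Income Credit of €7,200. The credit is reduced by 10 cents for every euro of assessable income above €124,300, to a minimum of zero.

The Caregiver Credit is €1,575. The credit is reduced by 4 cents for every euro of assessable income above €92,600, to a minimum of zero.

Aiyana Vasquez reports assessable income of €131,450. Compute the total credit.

Earned Income Credit: 10% of the €7,150 excess over €124,300 is €715; credit = €7,200 − €715 = €6,485.
Caregiver Credit: 4% of the €38,850 excess over €92,600 is €1,554; credit = €1,575 − €1,554 = €21.
Total: €6,485 + €21 = €6,506.

€6,506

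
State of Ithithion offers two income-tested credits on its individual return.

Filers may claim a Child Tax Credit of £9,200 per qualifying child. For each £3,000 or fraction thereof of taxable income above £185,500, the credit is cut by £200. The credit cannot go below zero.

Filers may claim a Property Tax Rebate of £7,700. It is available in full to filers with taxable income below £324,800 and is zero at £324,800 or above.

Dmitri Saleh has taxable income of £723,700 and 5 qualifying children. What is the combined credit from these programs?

Child Tax Credit: base = 5 × £9,200 = £46,000. income exceeds £185,500 by £538,200, which is 180 full-or-partial £3,000 increments; reduction = 180 × £200 = £36,000, leaving £10,000.
Property Tax Rebate: £723,700 meets or exceeds the £324,800 cutoff, so the credit is £0.
Total: £10,000 + £0 = £10,000.

£10,000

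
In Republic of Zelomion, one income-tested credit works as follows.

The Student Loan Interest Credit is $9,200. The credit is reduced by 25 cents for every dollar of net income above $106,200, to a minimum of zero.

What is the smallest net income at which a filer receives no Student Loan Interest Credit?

The credit falls by 25% of each dollar above $106,200, so it reaches zero when the excess is $9,200 / 25% = $36,800: income = $106,200 + $36,800 = $143,000.

$143,000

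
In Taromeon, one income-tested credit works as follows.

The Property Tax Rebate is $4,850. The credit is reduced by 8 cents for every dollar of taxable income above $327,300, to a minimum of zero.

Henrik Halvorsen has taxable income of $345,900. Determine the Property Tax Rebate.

Property Tax Rebate: 8% of the $18,600 excess over $327,300 is $1,488; credit = $4,850 − $1,488 = $3,362.

$3,362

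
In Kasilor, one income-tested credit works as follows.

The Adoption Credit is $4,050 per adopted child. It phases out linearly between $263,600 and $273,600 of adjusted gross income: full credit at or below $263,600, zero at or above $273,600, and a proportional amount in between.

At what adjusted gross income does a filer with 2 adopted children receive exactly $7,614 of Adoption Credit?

Full credit = 2 × $4,050 = $8,100.
$7,614 is 7,614/8,100 of the full $8,100, so 486/8,100 of the $10,000 range has been used: income = $263,600 + $10,000 × 486/8,100 = $264,200.

$264,200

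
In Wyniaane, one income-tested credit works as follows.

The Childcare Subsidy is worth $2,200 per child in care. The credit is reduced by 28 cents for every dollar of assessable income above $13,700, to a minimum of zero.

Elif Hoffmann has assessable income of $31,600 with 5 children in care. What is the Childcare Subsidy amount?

Childcare Subsidy: base = 5 × $2,200 = $11,000. 28% of the $17,900 excess over $13,700 is $5,012; credit = $11,000 − $5,012 = $5,988.

$5,988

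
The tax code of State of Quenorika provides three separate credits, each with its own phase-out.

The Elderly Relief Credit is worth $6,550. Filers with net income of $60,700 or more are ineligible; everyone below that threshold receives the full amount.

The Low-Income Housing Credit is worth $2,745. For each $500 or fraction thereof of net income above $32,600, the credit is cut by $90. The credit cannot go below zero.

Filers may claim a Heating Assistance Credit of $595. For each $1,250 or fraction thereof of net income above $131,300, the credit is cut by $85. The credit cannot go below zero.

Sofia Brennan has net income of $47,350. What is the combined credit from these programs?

$7,190

Elderly Relief Credit: $47,350 is below the $60,700 cutoff, so the full $6,550 applies.
Low-Income Housing Credit: income exceeds $32,600 by $14,750, which is 30 full-or-partial $500 increments; reduction = 30 × $90 = $2,700, leaving $45.
Heating Assistance Credit: $47,350 is at or below the $131,300 threshold, so the full $595 applies.
Total: $6,550 + $45 + $595 = $7,190.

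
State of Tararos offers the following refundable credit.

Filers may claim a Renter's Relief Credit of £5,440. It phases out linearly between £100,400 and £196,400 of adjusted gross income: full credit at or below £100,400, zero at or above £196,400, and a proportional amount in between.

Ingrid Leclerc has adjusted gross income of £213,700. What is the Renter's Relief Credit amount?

£0

Renter's Relief Credit: £213,700 is at or above £196,400, so the credit is £0.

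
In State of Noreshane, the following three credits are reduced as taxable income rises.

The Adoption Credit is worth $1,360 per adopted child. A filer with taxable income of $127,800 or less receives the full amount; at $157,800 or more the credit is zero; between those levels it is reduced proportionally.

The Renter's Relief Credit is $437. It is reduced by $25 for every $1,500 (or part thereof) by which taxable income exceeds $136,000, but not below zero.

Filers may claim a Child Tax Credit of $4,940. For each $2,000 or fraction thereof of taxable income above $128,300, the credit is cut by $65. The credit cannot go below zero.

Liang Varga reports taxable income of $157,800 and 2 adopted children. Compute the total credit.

$4,027

Adoption Credit: base = 2 × $1,360 = $2,720. $157,800 is at or above $157,800, so the credit is $0.
Renter's Relief Credit: income exceeds $136,000 by $21,800, which is 15 full-or-partial $1,500 increments; reduction = 15 × $25 = $375, leaving $62.
Child Tax Credit: income exceeds $128,300 by $29,500, which is 15 full-or-partial $2,000 increments; reduction = 15 × $65 = $975, leaving $3,965.
Total: $0 + $62 + $3,965 = $4,027.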